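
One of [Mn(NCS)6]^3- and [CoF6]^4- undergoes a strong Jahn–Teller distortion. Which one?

[Mn(NCS)6]^3-

[Mn(NCS)6]^3-: Ligand charges: each isothiocyanate is −1. With an overall charge of −3 the manganese centre must be in the +3 oxidation state. Manganese is a group-7 element; Mn(III) is therefore d⁴. Isothiocyanate is a weak-field ligand for a first-row metal, so the complex is high-spin. The t₂g³e_g¹ (high-spin) configuration has an unevenly filled e_g set; the Jahn–Teller theorem predicts a tetragonal distortion (typically axial elongation) to lift the degeneracy.
[CoF6]^4-: Summing ligand charges against the −4 overall charge gives an oxidation state of +2 for cobalt. Cobalt is a group-9 element; Co(II) is therefore d⁷. Fluoride is a weak-field ligand for a first-row metal, so the complex is high-spin. The d⁷ configuration leaves the e_g set evenly filled (or empty) — no strong Jahn–Teller driving force.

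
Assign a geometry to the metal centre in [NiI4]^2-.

tetrahedral

Each iodide is −1; balancing the −2 overall charge requires Ni(II).
Ni sits in group 10, so the d-electron count is 10 − 2 = 8.
With 4 monodentate ligands the coordination number is 4.
Iodide is a weak-field ligand.
With weak-field ligands the CFSE gain from square planar is small, so a 3d d⁸ ion takes the sterically preferred tetrahedral geometry.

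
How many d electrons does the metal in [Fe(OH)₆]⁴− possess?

d6

Each hydroxide is −1; balancing the −4 overall charge requires Fe(II).
Iron is a group-8 element; Fe(II) is therefore d⁶.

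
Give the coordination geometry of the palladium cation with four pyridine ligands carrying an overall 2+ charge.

Pyridine is neutral; balancing the +2 overall charge requires Pd(II).
Group 10 minus oxidation state 2 gives a d⁸ configuration.
With 4 monodentate ligands the coordination number is 4.
A 4d d⁸ ion has a large crystal-field splitting; square planar leaves the high-energy d_{x²−y²} orbital empty and maximises CFSE.

square planar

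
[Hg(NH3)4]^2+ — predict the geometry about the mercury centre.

Ammonia is neutral; balancing the +2 overall charge requires Hg(II).
Mercury is a group-12 element; Hg(II) is therefore d¹⁰.
With 4 monodentate ligands the coordination number is 4.
A d¹⁰ ion has no crystal-field stabilisation preference between square planar and tetrahedral, so four ligands adopt the sterically favoured tetrahedral geometry.

tetrahedral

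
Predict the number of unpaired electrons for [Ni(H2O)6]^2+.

Ligand charges: water is neutral. With an overall charge of +2 the nickel centre must be in the +2 oxidation state.
Nickel is a group-10 element; Ni(II) is therefore d⁸.
In an octahedral field the d⁸ configuration is t₂g⁶e_g² (only one arrangement possible), giving 2 unpaired electrons.

2 unpaired electrons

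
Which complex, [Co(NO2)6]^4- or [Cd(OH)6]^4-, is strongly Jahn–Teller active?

[Co(NO2)6]^4-

[Co(NO2)6]^4-: Ligand charges: each nitro (N-bound nitrite) is −1. With an overall charge of −4 the cobalt centre must be in the +2 oxidation state. Cobalt is a group-9 element; Co(II) is therefore d⁷. Nitro (N-bound nitrite) is a strong-field ligand (high in the spectrochemical series) for a first-row metal, so the complex is low-spin. The t₂g⁶e_g¹ (low-spin) configuration has an unevenly filled e_g set; the Jahn–Teller theorem predicts a tetragonal distortion (typically axial elongation) to lift the degeneracy.
[Cd(OH)6]^4-: Ligand charges: each hydroxide is −1. With an overall charge of −4 the cadmium centre must be in the +2 oxidation state. Cd sits in group 12, so the d-electron count is 12 − 2 = 10. The d¹⁰ configuration leaves the e_g set evenly filled (or empty) — no strong Jahn–Teller driving force.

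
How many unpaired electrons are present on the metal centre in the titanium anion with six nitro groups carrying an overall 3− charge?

Summing ligand charges against the −3 overall charge gives an oxidation state of +3 for titanium.
Group 4 minus oxidation state 3 gives a d¹ configuration.
In an octahedral field the d¹ configuration is t₂g¹e_g⁰ (only one arrangement possible), giving 1 unpaired electron.

1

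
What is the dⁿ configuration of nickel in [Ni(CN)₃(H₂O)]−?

d8

Ligand charges: each cyanide is −1; water is neutral. With an overall charge of −1 the nickel centre must be in the +2 oxidation state.
Nickel is a group-10 element; Ni(II) is therefore d⁸.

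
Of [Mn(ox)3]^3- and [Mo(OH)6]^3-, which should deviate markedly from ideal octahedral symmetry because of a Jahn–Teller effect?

[Mn(ox)3]^3-: Summing ligand charges against the −3 overall charge gives an oxidation state of +3 for manganese. Mn sits in group 7, so the d-electron count is 7 − 3 = 4. Oxalate is a weak-field ligand for a first-row metal, so the complex is high-spin. The t₂g³e_g¹ (high-spin) configuration has an unevenly filled e_g set; the Jahn–Teller theorem predicts a tetragonal distortion (typically axial elongation) to lift the degeneracy.
[Mo(OH)6]^3-: Each hydroxide is −1; balancing the −3 overall charge requires Mo(III). Molybdenum is a group-6 element; Mo(III) is therefore d³. The d³ configuration leaves the e_g set evenly filled (or empty) — no strong Jahn–Teller driving force.

[Mn(ox)3]^3-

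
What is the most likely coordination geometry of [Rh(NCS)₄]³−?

square planar

Each isothiocyanate is −1; balancing the −3 overall charge requires Rh(I).
Rh sits in group 9, so the d-electron count is 9 − 1 = 8.
With 4 monodentate ligands the coordination number is 4.
A 4d d⁸ ion has a large crystal-field splitting; square planar leaves the high-energy d_{x²−y²} orbital empty and maximises CFSE.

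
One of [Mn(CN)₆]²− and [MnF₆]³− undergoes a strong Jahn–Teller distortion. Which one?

[MnF₆]³−

[Mn(CN)₆]²−: Summing ligand charges against the −2 overall charge gives an oxidation state of +4 for manganese. Group 7 minus oxidation state 4 gives a d³ configuration. The d³ configuration leaves the e_g set evenly filled (or empty) — no strong Jahn–Teller driving force.
[MnF₆]³−: Summing ligand charges against the −3 overall charge gives an oxidation state of +3 for manganese. Manganese is a group-7 element; Mn(III) is therefore d⁴. Fluoride is a weak-field ligand for a first-row metal, so the complex is high-spin. The t₂g³e_g¹ (high-spin) configuration has an unevenly filled e_g set; the Jahn–Teller theorem predicts a tetragonal distortion (typically axial elongation) to lift the degeneracy.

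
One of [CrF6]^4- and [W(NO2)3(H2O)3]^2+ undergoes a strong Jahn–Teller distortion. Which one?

[CrF6]^4-

[CrF6]^4-: Each fluoride is −1; balancing the −4 overall charge requires Cr(II). Cr sits in group 6, so the d-electron count is 6 − 2 = 4. Fluoride is a weak-field ligand for a first-row metal, so the complex is high-spin. The t₂g³e_g¹ (high-spin) configuration has an unevenly filled e_g set; the Jahn–Teller theorem predicts a tetragonal distortion (typically axial elongation) to lift the degeneracy.
[W(NO2)3(H2O)3]^2+: Summing ligand charges against the +2 overall charge gives an oxidation state of +5 for tungsten. Tungsten is a group-6 element; W(V) is therefore d¹. The d¹ configuration leaves the e_g set evenly filled (or empty) — no strong Jahn–Teller driving force.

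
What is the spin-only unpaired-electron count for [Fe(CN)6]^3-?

1 unpaired electron

Summing ligand charges against the −3 overall charge gives an oxidation state of +3 for iron.
Fe sits in group 8, so the d-electron count is 8 − 3 = 5.
The spin state decides the count: Cyanide is a strong-field ligand (high in the spectrochemical series) for a first-row metal, so the complex is low-spin.
An octahedral low-spin d⁵ ion is t₂g⁵e_g⁰, giving 1 unpaired electron.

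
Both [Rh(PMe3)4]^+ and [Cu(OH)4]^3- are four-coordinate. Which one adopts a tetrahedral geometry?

[Cu(OH)4]^3-

For [Rh(PMe3)4]^+: Trimethylphosphine is neutral; balancing the +1 overall charge requires Rh(I). Rhodium is a group-9 element; Rh(I) is therefore d⁸. A 4d d⁸ ion has a large crystal-field splitting; square planar leaves the high-energy d_{x²−y²} orbital empty and maximises CFSE. → square planar.
For [Cu(OH)4]^3-: Ligand charges: each hydroxide is −1. With an overall charge of −3 the copper centre must be in the +1 oxidation state. Cu sits in group 11, so the d-electron count is 11 − 1 = 10. A d¹⁰ ion has no crystal-field stabilisation preference between square planar and tetrahedral, so four ligands adopt the sterically favoured tetrahedral geometry. → tetrahedral.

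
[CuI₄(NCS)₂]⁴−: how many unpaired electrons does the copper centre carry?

Each iodide is −1; each isothiocyanate is −1; balancing the −4 overall charge requires Cu(II).
Group 11 minus oxidation state 2 gives a d⁹ configuration.
In an octahedral field the d⁹ configuration is t₂g⁶e_g³ (only one arrangement possible), giving 1 unpaired electron.

1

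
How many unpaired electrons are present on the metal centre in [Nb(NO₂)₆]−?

0 unpaired electrons

Each nitro (N-bound nitrite) is −1; balancing the −1 overall charge requires Nb(V).
Nb sits in group 5, so the d-electron count is 5 − 5 = 0.
In an octahedral field the d⁰ configuration is t₂g⁰e_g⁰, giving 0 unpaired electrons.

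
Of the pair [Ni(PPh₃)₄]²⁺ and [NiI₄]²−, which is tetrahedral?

For [Ni(PPh₃)₄]²⁺: Summing ligand charges against the +2 overall charge gives an oxidation state of +2 for nickel. Group 10 minus oxidation state 2 gives a d⁸ configuration. Triphenylphosphine is a strong-field ligand (high in the spectrochemical series). A 3d d⁸ ion with strong-field ligands gains enough CFSE to favour square planar over tetrahedral. → square planar.
For [NiI₄]²−: Each iodide is −1; balancing the −2 overall charge requires Ni(II). Nickel is a group-10 element; Ni(II) is therefore d⁸. Iodide is a weak-field ligand. With weak-field ligands the CFSE gain from square planar is small, so a 3d d⁸ ion takes the sterically preferred tetrahedral geometry. → tetrahedral.

[NiI₄]²−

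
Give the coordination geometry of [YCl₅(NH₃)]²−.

Ligand charges: each chloride is −1; ammonia is neutral. With an overall charge of −2 the yttrium centre must be in the +3 oxidation state.
Group 3 minus oxidation state 3 gives a d⁰ configuration.
Coordination number: 6.
Six donors around a single metal centre give an octahedral coordination sphere.

octahedral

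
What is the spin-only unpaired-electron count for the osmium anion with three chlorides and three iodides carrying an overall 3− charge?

1

Summing ligand charges against the −3 overall charge gives an oxidation state of +3 for osmium.
Os sits in group 8, so the d-electron count is 8 − 3 = 5.
The spin state decides the count: a 5d ion has a large Δₒ and is invariably low-spin.
An octahedral low-spin d⁵ ion is t₂g⁵e_g⁰, giving 1 unpaired electron.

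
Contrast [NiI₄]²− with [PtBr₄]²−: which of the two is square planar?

For [NiI₄]²−: Summing ligand charges against the −2 overall charge gives an oxidation state of +2 for nickel. Group 10 minus oxidation state 2 gives a d⁸ configuration. Iodide is a weak-field ligand. With weak-field ligands the CFSE gain from square planar is small, so a 3d d⁸ ion takes the sterically preferred tetrahedral geometry. → tetrahedral.
For [PtBr₄]²−: Each bromide is −1; balancing the −2 overall charge requires Pt(II). Platinum is a group-10 element; Pt(II) is therefore d⁸. A 5d d⁸ ion has a large crystal-field splitting; square planar leaves the high-energy d_{x²−y²} orbital empty and maximises CFSE. → square planar.

[PtBr₄]²−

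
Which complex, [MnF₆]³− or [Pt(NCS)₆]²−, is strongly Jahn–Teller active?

[MnF₆]³−: Ligand charges: each fluoride is −1. With an overall charge of −3 the manganese centre must be in the +3 oxidation state. Manganese is a group-7 element; Mn(III) is therefore d⁴. Fluoride is a weak-field ligand for a first-row metal, so the complex is high-spin. The t₂g³e_g¹ (high-spin) configuration has an unevenly filled e_g set; the Jahn–Teller theorem predicts a tetragonal distortion (typically axial elongation) to lift the degeneracy.
[Pt(NCS)₆]²−: Ligand charges: each isothiocyanate is −1. With an overall charge of −2 the platinum centre must be in the +4 oxidation state. Group 10 minus oxidation state 4 gives a d⁶ configuration. A 5d ion has a large Δₒ and is invariably low-spin. The d⁶ configuration leaves the e_g set evenly filled (or empty) — no strong Jahn–Teller driving force.

[MnF₆]³−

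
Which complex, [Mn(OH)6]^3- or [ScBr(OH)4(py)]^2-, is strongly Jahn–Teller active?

[Mn(OH)6]^3-: Each hydroxide is −1; balancing the −3 overall charge requires Mn(III). Manganese is a group-7 element; Mn(III) is therefore d⁴. Hydroxide is a weak-field ligand for a first-row metal, so the complex is high-spin. The t₂g³e_g¹ (high-spin) configuration has an unevenly filled e_g set; the Jahn–Teller theorem predicts a tetragonal distortion (typically axial elongation) to lift the degeneracy.
[ScBr(OH)4(py)]^2-: Each bromide is −1; each hydroxide is −1; pyridine is neutral; balancing the −2 overall charge requires Sc(III). Scandium is a group-3 element; Sc(III) is therefore d⁰. The d⁰ configuration leaves the e_g set evenly filled (or empty) — no strong Jahn–Teller driving force.

[Mn(OH)6]^3-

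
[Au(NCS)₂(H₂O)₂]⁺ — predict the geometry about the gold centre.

square planar

Each isothiocyanate is −1; water is neutral; balancing the +1 overall charge requires Au(III).
Gold is a group-11 element; Au(III) is therefore d⁸.
With 4 monodentate ligands the coordination number is 4.
A 5d d⁸ ion has a large crystal-field splitting; square planar leaves the high-energy d_{x²−y²} orbital empty and maximises CFSE.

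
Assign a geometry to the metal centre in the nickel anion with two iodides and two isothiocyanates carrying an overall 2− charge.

tetrahedral

Each iodide is −1; each isothiocyanate is −1; balancing the −2 overall charge requires Ni(II).
Ni sits in group 10, so the d-electron count is 10 − 2 = 8.
With 4 monodentate ligands the coordination number is 4.
Iodide and isothiocyanate are weak-field ligands.
With weak-field ligands the CFSE gain from square planar is small, so a 3d d⁸ ion takes the sterically preferred tetrahedral geometry.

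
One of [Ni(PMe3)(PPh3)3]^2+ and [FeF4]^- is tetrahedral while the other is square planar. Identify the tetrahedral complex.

For [Ni(PMe3)(PPh3)3]^2+: Summing ligand charges against the +2 overall charge gives an oxidation state of +2 for nickel. Group 10 minus oxidation state 2 gives a d⁸ configuration. Trimethylphosphine and triphenylphosphine are strong-field ligands (high in the spectrochemical series). A 3d d⁸ ion with strong-field ligands gains enough CFSE to favour square planar over tetrahedral. → square planar.
For [FeF4]^-: Each fluoride is −1; balancing the −1 overall charge requires Fe(III). Iron is a group-8 element; Fe(III) is therefore d⁵. A high-spin d⁵ ion has zero CFSE in either geometry, so four ligands adopt the sterically favoured tetrahedral geometry. → tetrahedral.

[FeF4]^-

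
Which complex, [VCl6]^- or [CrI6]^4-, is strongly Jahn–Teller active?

[CrI6]^4-

[VCl6]^-: Summing ligand charges against the −1 overall charge gives an oxidation state of +5 for vanadium. Vanadium is a group-5 element; V(V) is therefore d⁰. The d⁰ configuration leaves the e_g set evenly filled (or empty) — no strong Jahn–Teller driving force.
[CrI6]^4-: Summing ligand charges against the −4 overall charge gives an oxidation state of +2 for chromium. Chromium is a group-6 element; Cr(II) is therefore d⁴. Iodide is a weak-field ligand for a first-row metal, so the complex is high-spin. The t₂g³e_g¹ (high-spin) configuration has an unevenly filled e_g set; the Jahn–Teller theorem predicts a tetragonal distortion (typically axial elongation) to lift the degeneracy.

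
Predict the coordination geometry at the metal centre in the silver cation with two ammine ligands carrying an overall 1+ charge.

Ammonia is neutral; balancing the +1 overall charge requires Ag(I).
Silver is a group-11 element; Ag(I) is therefore d¹⁰.
Coordination number: 2.
A d¹⁰ ion with only two ligands adopts a linear arrangement (sp hybridisation; no CFSE preference).

linear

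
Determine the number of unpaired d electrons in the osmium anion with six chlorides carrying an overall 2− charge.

Each chloride is −1; balancing the −2 overall charge requires Os(IV).
Os sits in group 8, so the d-electron count is 8 − 4 = 4.
The spin state decides the count: a 5d ion has a large Δₒ and is invariably low-spin.
An octahedral low-spin d⁴ ion is t₂g⁴e_g⁰, giving 2 unpaired electrons.

2 unpaired electrons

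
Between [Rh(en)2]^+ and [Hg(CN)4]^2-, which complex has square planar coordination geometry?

[Rh(en)2]^+

For [Rh(en)2]^+: Ligand charges: ethylenediamine is neutral. With an overall charge of +1 the rhodium centre must be in the +1 oxidation state. Rh sits in group 9, so the d-electron count is 9 − 1 = 8. A 4d d⁸ ion has a large crystal-field splitting; square planar leaves the high-energy d_{x²−y²} orbital empty and maximises CFSE. → square planar.
For [Hg(CN)4]^2-: Summing ligand charges against the −2 overall charge gives an oxidation state of +2 for mercury. Hg sits in group 12, so the d-electron count is 12 − 2 = 10. A d¹⁰ ion has no crystal-field stabilisation preference between square planar and tetrahedral, so four ligands adopt the sterically favoured tetrahedral geometry. → tetrahedral.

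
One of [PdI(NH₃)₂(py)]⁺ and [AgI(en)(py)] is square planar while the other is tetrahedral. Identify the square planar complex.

For [PdI(NH₃)₂(py)]⁺: Ligand charges: each iodide is −1; ammonia is neutral; pyridine is neutral. With an overall charge of +1 the palladium centre must be in the +2 oxidation state. Group 10 minus oxidation state 2 gives a d⁸ configuration. A 4d d⁸ ion has a large crystal-field splitting; square planar leaves the high-energy d_{x²−y²} orbital empty and maximises CFSE. → square planar.
For [AgI(en)(py)]: Ligand charges: each iodide is −1; ethylenediamine is neutral; pyridine is neutral. With an overall charge of 0 the silver centre must be in the +1 oxidation state. Silver is a group-11 element; Ag(I) is therefore d¹⁰. A d¹⁰ ion has no crystal-field stabilisation preference between square planar and tetrahedral, so four ligands adopt the sterically favoured tetrahedral geometry. → tetrahedral.

[PdI(NH₃)₂(py)]⁺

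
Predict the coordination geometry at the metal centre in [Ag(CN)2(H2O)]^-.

trigonal planar

Ligand charges: each cyanide is −1; water is neutral. With an overall charge of −1 the silver centre must be in the +1 oxidation state.
Silver is a group-11 element; Ag(I) is therefore d¹⁰.
With 3 monodentate ligands the coordination number is 3.
Three ligands around a d¹⁰ centre minimise repulsion in a trigonal-planar arrangement.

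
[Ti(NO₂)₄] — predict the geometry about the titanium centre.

tetrahedral

Ligand charges: each nitro (N-bound nitrite) is −1. With an overall charge of 0 the titanium centre must be in the +4 oxidation state.
Group 4 minus oxidation state 4 gives a d⁰ configuration.
With 4 monodentate ligands the coordination number is 4.
A d⁰ ion has no crystal-field stabilisation preference between square planar and tetrahedral, so four ligands adopt the sterically favoured tetrahedral geometry.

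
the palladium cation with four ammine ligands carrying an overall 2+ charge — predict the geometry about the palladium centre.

Ammonia is neutral; balancing the +2 overall charge requires Pd(II).
Palladium is a group-10 element; Pd(II) is therefore d⁸.
With 4 monodentate ligands the coordination number is 4.
A 4d d⁸ ion has a large crystal-field splitting; square planar leaves the high-energy d_{x²−y²} orbital empty and maximises CFSE.

square planar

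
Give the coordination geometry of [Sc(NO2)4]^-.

Each nitro (N-bound nitrite) is −1; balancing the −1 overall charge requires Sc(III).
Group 3 minus oxidation state 3 gives a d⁰ configuration.
Coordination number: 4.
A d⁰ ion has no crystal-field stabilisation preference between square planar and tetrahedral, so four ligands adopt the sterically favoured tetrahedral geometry.

tetrahedral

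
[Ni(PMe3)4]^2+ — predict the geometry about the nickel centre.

Summing ligand charges against the +2 overall charge gives an oxidation state of +2 for nickel.
Nickel is a group-10 element; Ni(II) is therefore d⁸.
With 4 monodentate ligands the coordination number is 4.
Trimethylphosphine is a strong-field ligand (high in the spectrochemical series).
A 3d d⁸ ion with strong-field ligands gains enough CFSE to favour square planar over tetrahedral.

square planar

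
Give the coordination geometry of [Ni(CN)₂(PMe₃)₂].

Summing ligand charges against the 0 overall charge gives an oxidation state of +2 for nickel.
Ni sits in group 10, so the d-electron count is 10 − 2 = 8.
Coordination number: 4.
Cyanide and trimethylphosphine are strong-field ligands (high in the spectrochemical series).
A 3d d⁸ ion with strong-field ligands gains enough CFSE to favour square planar over tetrahedral.

square planar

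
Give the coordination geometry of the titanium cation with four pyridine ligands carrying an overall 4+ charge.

Pyridine is neutral; balancing the +4 overall charge requires Ti(IV).
Ti sits in group 4, so the d-electron count is 4 − 4 = 0.
Coordination number: 4.
A d⁰ ion has no crystal-field stabilisation preference between square planar and tetrahedral, so four ligands adopt the sterically favoured tetrahedral geometry.

tetrahedral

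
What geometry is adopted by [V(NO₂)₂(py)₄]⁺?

octahedral

Each nitro (N-bound nitrite) is −1; pyridine is neutral; balancing the +1 overall charge requires V(III).
Vanadium is a group-5 element; V(III) is therefore d².
With 6 monodentate ligands the coordination number is 6.
Six donors around a single metal centre give an octahedral coordination sphere.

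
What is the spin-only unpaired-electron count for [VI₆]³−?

Summing ligand charges against the −3 overall charge gives an oxidation state of +3 for vanadium.
Group 5 minus oxidation state 3 gives a d² configuration.
In an octahedral field the d² configuration is t₂g²e_g⁰ (only one arrangement possible), giving 2 unpaired electrons.

2 unpaired electrons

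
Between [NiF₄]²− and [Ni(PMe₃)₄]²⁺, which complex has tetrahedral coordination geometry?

For [NiF₄]²−: Each fluoride is −1; balancing the −2 overall charge requires Ni(II). Group 10 minus oxidation state 2 gives a d⁸ configuration. Fluoride is a weak-field ligand. With weak-field ligands the CFSE gain from square planar is small, so a 3d d⁸ ion takes the sterically preferred tetrahedral geometry. → tetrahedral.
For [Ni(PMe₃)₄]²⁺: Ligand charges: trimethylphosphine is neutral. With an overall charge of +2 the nickel centre must be in the +2 oxidation state. Ni sits in group 10, so the d-electron count is 10 − 2 = 8. Trimethylphosphine is a strong-field ligand (high in the spectrochemical series). A 3d d⁸ ion with strong-field ligands gains enough CFSE to favour square planar over tetrahedral. → square planar.

[NiF₄]²−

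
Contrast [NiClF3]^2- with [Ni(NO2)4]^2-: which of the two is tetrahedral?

[NiClF3]^2-

For [NiClF3]^2-: Ligand charges: each chloride is −1; each fluoride is −1. With an overall charge of −2 the nickel centre must be in the +2 oxidation state. Ni sits in group 10, so the d-electron count is 10 − 2 = 8. Chloride and fluoride are weak-field ligands. With weak-field ligands the CFSE gain from square planar is small, so a 3d d⁸ ion takes the sterically preferred tetrahedral geometry. → tetrahedral.
For [Ni(NO2)4]^2-: Each nitro (N-bound nitrite) is −1; balancing the −2 overall charge requires Ni(II). Ni sits in group 10, so the d-electron count is 10 − 2 = 8. Nitro (N-bound nitrite) is a strong-field ligand (high in the spectrochemical series). A 3d d⁸ ion with strong-field ligands gains enough CFSE to favour square planar over tetrahedral. → square planar.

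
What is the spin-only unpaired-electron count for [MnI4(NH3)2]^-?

4

Ligand charges: each iodide is −1; ammonia is neutral. With an overall charge of −1 the manganese centre must be in the +3 oxidation state.
Mn sits in group 7, so the d-electron count is 7 − 3 = 4.
The spin state decides the count: Iodide is a weak-field ligand for a first-row metal, so the complex is high-spin.
An octahedral high-spin d⁴ ion is t₂g³e_g¹, giving 4 unpaired electrons.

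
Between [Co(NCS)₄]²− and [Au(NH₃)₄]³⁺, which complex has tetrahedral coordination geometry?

[Co(NCS)₄]²−

For [Co(NCS)₄]²−: Each isothiocyanate is −1; balancing the −2 overall charge requires Co(II). Co sits in group 9, so the d-electron count is 9 − 2 = 7. For a high-spin 3d d⁷ ion with weak-field ligands the small Δₜ gives little square-planar CFSE advantage, so four ligands adopt the sterically favoured tetrahedral geometry. → tetrahedral.
For [Au(NH₃)₄]³⁺: Ligand charges: ammonia is neutral. With an overall charge of +3 the gold centre must be in the +3 oxidation state. Gold is a group-11 element; Au(III) is therefore d⁸. A 5d d⁸ ion has a large crystal-field splitting; square planar leaves the high-energy d_{x²−y²} orbital empty and maximises CFSE. → square planar.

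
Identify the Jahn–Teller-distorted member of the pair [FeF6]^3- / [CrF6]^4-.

[FeF6]^3-: Each fluoride is −1; balancing the −3 overall charge requires Fe(III). Group 8 minus oxidation state 3 gives a d⁵ configuration. Fluoride is a weak-field ligand for a first-row metal, so the complex is high-spin. The d⁵ configuration leaves the e_g set evenly filled (or empty) — no strong Jahn–Teller driving force.
[CrF6]^4-: Summing ligand charges against the −4 overall charge gives an oxidation state of +2 for chromium. Group 6 minus oxidation state 2 gives a d⁴ configuration. Fluoride is a weak-field ligand for a first-row metal, so the complex is high-spin. The t₂g³e_g¹ (high-spin) configuration has an unevenly filled e_g set; the Jahn–Teller theorem predicts a tetragonal distortion (typically axial elongation) to lift the degeneracy.

[CrF6]^4-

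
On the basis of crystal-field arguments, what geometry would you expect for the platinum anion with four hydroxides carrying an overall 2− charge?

square planar

Summing ligand charges against the −2 overall charge gives an oxidation state of +2 for platinum.
Group 10 minus oxidation state 2 gives a d⁸ configuration.
Coordination number: 4.
A 5d d⁸ ion has a large crystal-field splitting; square planar leaves the high-energy d_{x²−y²} orbital empty and maximises CFSE.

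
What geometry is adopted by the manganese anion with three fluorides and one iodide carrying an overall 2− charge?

Each fluoride is −1; each iodide is −1; balancing the −2 overall charge requires Mn(II).
Group 7 minus oxidation state 2 gives a d⁵ configuration.
Coordination number: 4.
Fluoride and iodide are weak-field ligands.
A high-spin d⁵ ion has zero CFSE in either geometry, so four ligands adopt the sterically favoured tetrahedral geometry.

tetrahedral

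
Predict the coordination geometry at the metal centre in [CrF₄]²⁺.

Ligand charges: each fluoride is −1. With an overall charge of +2 the chromium centre must be in the +6 oxidation state.
Chromium is a group-6 element; Cr(VI) is therefore d⁰.
Coordination number: 4.
A d⁰ ion has no crystal-field stabilisation preference between square planar and tetrahedral, so four ligands adopt the sterically favoured tetrahedral geometry.

tetrahedral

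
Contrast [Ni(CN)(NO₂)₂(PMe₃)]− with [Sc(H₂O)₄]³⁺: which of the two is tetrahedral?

[Sc(H₂O)₄]³⁺

For [Ni(CN)(NO₂)₂(PMe₃)]−: Summing ligand charges against the −1 overall charge gives an oxidation state of +2 for nickel. Group 10 minus oxidation state 2 gives a d⁸ configuration. Cyanide, nitro (N-bound nitrite), and trimethylphosphine are strong-field ligands (high in the spectrochemical series). A 3d d⁸ ion with strong-field ligands gains enough CFSE to favour square planar over tetrahedral. → square planar.
For [Sc(H₂O)₄]³⁺: Ligand charges: water is neutral. With an overall charge of +3 the scandium centre must be in the +3 oxidation state. Sc sits in group 3, so the d-electron count is 3 − 3 = 0. A d⁰ ion has no crystal-field stabilisation preference between square planar and tetrahedral, so four ligands adopt the sterically favoured tetrahedral geometry. → tetrahedral.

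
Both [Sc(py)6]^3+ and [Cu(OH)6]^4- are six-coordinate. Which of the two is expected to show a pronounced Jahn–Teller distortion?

[Sc(py)6]^3+: Pyridine is neutral; balancing the +3 overall charge requires Sc(III). Group 3 minus oxidation state 3 gives a d⁰ configuration. The d⁰ configuration leaves the e_g set evenly filled (or empty) — no strong Jahn–Teller driving force.
[Cu(OH)6]^4-: Summing ligand charges against the −4 overall charge gives an oxidation state of +2 for copper. Group 11 minus oxidation state 2 gives a d⁹ configuration. The t₂g⁶e_g³ configuration has an unevenly filled e_g set; the Jahn–Teller theorem predicts a tetragonal distortion (typically axial elongation) to lift the degeneracy.

[Cu(OH)6]^4-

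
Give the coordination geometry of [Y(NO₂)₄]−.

tetrahedral

Ligand charges: each nitro (N-bound nitrite) is −1. With an overall charge of −1 the yttrium centre must be in the +3 oxidation state.
Y sits in group 3, so the d-electron count is 3 − 3 = 0.
Coordination number: 4.
A d⁰ ion has no crystal-field stabilisation preference between square planar and tetrahedral, so four ligands adopt the sterically favoured tetrahedral geometry.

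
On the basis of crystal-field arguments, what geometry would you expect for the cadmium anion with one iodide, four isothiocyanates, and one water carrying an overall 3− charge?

Summing ligand charges against the −3 overall charge gives an oxidation state of +2 for cadmium.
Group 12 minus oxidation state 2 gives a d¹⁰ configuration.
With 6 monodentate ligands the coordination number is 6.
Six donors around a single metal centre give an octahedral coordination sphere.

octahedral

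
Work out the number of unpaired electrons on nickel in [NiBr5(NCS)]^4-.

2

Each bromide is −1; each isothiocyanate is −1; balancing the −4 overall charge requires Ni(II).
Ni sits in group 10, so the d-electron count is 10 − 2 = 8.
In an octahedral field the d⁸ configuration is t₂g⁶e_g² (only one arrangement possible), giving 2 unpaired electrons.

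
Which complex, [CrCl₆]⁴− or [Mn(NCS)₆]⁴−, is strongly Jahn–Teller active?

[CrCl₆]⁴−

[CrCl₆]⁴−: Summing ligand charges against the −4 overall charge gives an oxidation state of +2 for chromium. Group 6 minus oxidation state 2 gives a d⁴ configuration. Chloride is a weak-field ligand for a first-row metal, so the complex is high-spin. The t₂g³e_g¹ (high-spin) configuration has an unevenly filled e_g set; the Jahn–Teller theorem predicts a tetragonal distortion (typically axial elongation) to lift the degeneracy.
[Mn(NCS)₆]⁴−: Each isothiocyanate is −1; balancing the −4 overall charge requires Mn(II). Mn sits in group 7, so the d-electron count is 7 − 2 = 5. Isothiocyanate is a weak-field ligand for a first-row metal, so the complex is high-spin. The d⁵ configuration leaves the e_g set evenly filled (or empty) — no strong Jahn–Teller driving force.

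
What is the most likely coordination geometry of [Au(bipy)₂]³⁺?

square planar

Ligand charges: 2,2′-bipyridine is neutral. With an overall charge of +3 the gold centre must be in the +3 oxidation state.
Au sits in group 11, so the d-electron count is 11 − 3 = 8.
Counting donor atoms: 2×2,2′-bipyridine (bidentate) → 4 donors. Coordination number = 4.
A 5d d⁸ ion has a large crystal-field splitting; square planar leaves the high-energy d_{x²−y²} orbital empty and maximises CFSE.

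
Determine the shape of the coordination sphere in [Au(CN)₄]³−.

tetrahedral

Each cyanide is −1; balancing the −3 overall charge requires Au(I).
Au sits in group 11, so the d-electron count is 11 − 1 = 10.
With 4 monodentate ligands the coordination number is 4.
A d¹⁰ ion has no crystal-field stabilisation preference between square planar and tetrahedral, so four ligands adopt the sterically favoured tetrahedral geometry.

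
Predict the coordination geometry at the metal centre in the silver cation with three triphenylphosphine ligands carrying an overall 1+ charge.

Summing ligand charges against the +1 overall charge gives an oxidation state of +1 for silver.
Group 11 minus oxidation state 1 gives a d¹⁰ configuration.
Coordination number: 3.
Three ligands around a d¹⁰ centre minimise repulsion in a trigonal-planar arrangement.

trigonal planar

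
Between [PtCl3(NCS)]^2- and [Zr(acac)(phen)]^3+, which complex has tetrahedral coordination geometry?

[Zr(acac)(phen)]^3+

For [PtCl3(NCS)]^2-: Each chloride is −1; each isothiocyanate is −1; balancing the −2 overall charge requires Pt(II). Platinum is a group-10 element; Pt(II) is therefore d⁸. A 5d d⁸ ion has a large crystal-field splitting; square planar leaves the high-energy d_{x²−y²} orbital empty and maximises CFSE. → square planar.
For [Zr(acac)(phen)]^3+: Summing ligand charges against the +3 overall charge gives an oxidation state of +4 for zirconium. Zirconium is a group-4 element; Zr(IV) is therefore d⁰. A d⁰ ion has no crystal-field stabilisation preference between square planar and tetrahedral, so four ligands adopt the sterically favoured tetrahedral geometry. → tetrahedral.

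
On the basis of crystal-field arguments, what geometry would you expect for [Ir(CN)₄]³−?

Each cyanide is −1; balancing the −3 overall charge requires Ir(I).
Group 9 minus oxidation state 1 gives a d⁸ configuration.
With 4 monodentate ligands the coordination number is 4.
A 5d d⁸ ion has a large crystal-field splitting; square planar leaves the high-energy d_{x²−y²} orbital empty and maximises CFSE.

square planar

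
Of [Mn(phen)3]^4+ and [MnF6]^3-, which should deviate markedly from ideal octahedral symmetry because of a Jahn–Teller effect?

[MnF6]^3-

[Mn(phen)3]^4+: Ligand charges: 1,10-phenanthroline is neutral. With an overall charge of +4 the manganese centre must be in the +4 oxidation state. Mn sits in group 7, so the d-electron count is 7 − 4 = 3. The d³ configuration leaves the e_g set evenly filled (or empty) — no strong Jahn–Teller driving force.
[MnF6]^3-: Ligand charges: each fluoride is −1. With an overall charge of −3 the manganese centre must be in the +3 oxidation state. Manganese is a group-7 element; Mn(III) is therefore d⁴. Fluoride is a weak-field ligand for a first-row metal, so the complex is high-spin. The t₂g³e_g¹ (high-spin) configuration has an unevenly filled e_g set; the Jahn–Teller theorem predicts a tetragonal distortion (typically axial elongation) to lift the degeneracy.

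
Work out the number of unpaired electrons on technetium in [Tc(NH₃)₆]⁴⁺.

3 unpaired electrons

Summing ligand charges against the +4 overall charge gives an oxidation state of +4 for technetium.
Tc sits in group 7, so the d-electron count is 7 − 4 = 3.
In an octahedral field the d³ configuration is t₂g³e_g⁰ (only one arrangement possible), giving 3 unpaired electrons.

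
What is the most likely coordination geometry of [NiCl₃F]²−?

tetrahedral

Ligand charges: each chloride is −1; each fluoride is −1. With an overall charge of −2 the nickel centre must be in the +2 oxidation state.
Group 10 minus oxidation state 2 gives a d⁸ configuration.
Coordination number: 4.
Chloride and fluoride are weak-field ligands.
With weak-field ligands the CFSE gain from square planar is small, so a 3d d⁸ ion takes the sterically preferred tetrahedral geometry.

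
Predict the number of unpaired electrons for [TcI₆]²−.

3

Ligand charges: each iodide is −1. With an overall charge of −2 the technetium centre must be in the +4 oxidation state.
Tc sits in group 7, so the d-electron count is 7 − 4 = 3.
In an octahedral field the d³ configuration is t₂g³e_g⁰ (only one arrangement possible), giving 3 unpaired electrons.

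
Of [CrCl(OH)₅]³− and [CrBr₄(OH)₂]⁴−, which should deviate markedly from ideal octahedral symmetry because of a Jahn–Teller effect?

[CrCl(OH)₅]³−: Summing ligand charges against the −3 overall charge gives an oxidation state of +3 for chromium. Group 6 minus oxidation state 3 gives a d³ configuration. The d³ configuration leaves the e_g set evenly filled (or empty) — no strong Jahn–Teller driving force.
[CrBr₄(OH)₂]⁴−: Each bromide is −1; each hydroxide is −1; balancing the −4 overall charge requires Cr(II). Chromium is a group-6 element; Cr(II) is therefore d⁴. Bromide and hydroxide are weak-field ligands for a first-row metal, so the complex is high-spin. The t₂g³e_g¹ (high-spin) configuration has an unevenly filled e_g set; the Jahn–Teller theorem predicts a tetragonal distortion (typically axial elongation) to lift the degeneracy.

[CrBr₄(OH)₂]⁴−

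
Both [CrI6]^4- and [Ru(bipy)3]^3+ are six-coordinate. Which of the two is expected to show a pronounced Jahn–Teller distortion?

[CrI6]^4-

[CrI6]^4-: Summing ligand charges against the −4 overall charge gives an oxidation state of +2 for chromium. Chromium is a group-6 element; Cr(II) is therefore d⁴. Iodide is a weak-field ligand for a first-row metal, so the complex is high-spin. The t₂g³e_g¹ (high-spin) configuration has an unevenly filled e_g set; the Jahn–Teller theorem predicts a tetragonal distortion (typically axial elongation) to lift the degeneracy.
[Ru(bipy)3]^3+: 2,2′-bipyridine is neutral; balancing the +3 overall charge requires Ru(III). Ruthenium is a group-8 element; Ru(III) is therefore d⁵. A 4d ion has a large Δₒ and is invariably low-spin. The d⁵ configuration leaves the e_g set evenly filled (or empty) — no strong Jahn–Teller driving force.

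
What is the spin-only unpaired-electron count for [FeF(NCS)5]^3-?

5 unpaired electrons

Each fluoride is −1; each isothiocyanate is −1; balancing the −3 overall charge requires Fe(III).
Group 8 minus oxidation state 3 gives a d⁵ configuration.
The spin state decides the count: Fluoride and isothiocyanate are weak-field ligands for a first-row metal, so the complex is high-spin.
An octahedral high-spin d⁵ ion is t₂g³e_g², giving 5 unpaired electrons.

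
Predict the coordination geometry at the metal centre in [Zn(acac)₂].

tetrahedral

Each acetylacetonate is −1; balancing the 0 overall charge requires Zn(II).
Zinc is a group-12 element; Zn(II) is therefore d¹⁰.
Counting donor atoms: 2×acetylacetonate (bidentate) → 4 donors. Coordination number = 4.
A d¹⁰ ion has no crystal-field stabilisation preference between square planar and tetrahedral, so four ligands adopt the sterically favoured tetrahedral geometry.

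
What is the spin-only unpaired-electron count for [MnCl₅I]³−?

4

Ligand charges: each chloride is −1; each iodide is −1. With an overall charge of −3 the manganese centre must be in the +3 oxidation state.
Manganese is a group-7 element; Mn(III) is therefore d⁴.
The spin state decides the count: Chloride and iodide are weak-field ligands for a first-row metal, so the complex is high-spin.
An octahedral high-spin d⁴ ion is t₂g³e_g¹, giving 4 unpaired electrons.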